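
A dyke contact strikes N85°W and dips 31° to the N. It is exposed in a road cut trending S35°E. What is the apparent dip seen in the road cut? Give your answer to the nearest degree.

Angle between strike (N85°W) and section (S35°E): β = 50°.
tan(apparent dip) = tan 31° · sin 50° = 0.4603
α = arctan(0.4603) = 24.72°

25°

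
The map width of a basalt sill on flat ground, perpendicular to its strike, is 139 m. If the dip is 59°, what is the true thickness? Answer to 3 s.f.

119 m

True thickness t = w · sin(dip) = 139 × sin 59°
t = 139 × 0.8572 = 119.146 m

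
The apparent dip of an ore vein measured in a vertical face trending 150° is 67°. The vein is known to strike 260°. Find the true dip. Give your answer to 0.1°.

68.3°

The section is 70° from the strike.
tan δ = tan α / sin β = tan 67° / sin 70° = 2.3559 / 0.9397 = 2.5070
true dip = arctan 2.5070 = 68.25°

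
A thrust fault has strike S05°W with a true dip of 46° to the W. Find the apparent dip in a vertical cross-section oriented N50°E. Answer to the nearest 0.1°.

The section lies 45° from the strike.
tan(apparent dip) = tan 46° · sin 45° = 0.7322
apparent dip = arctan 0.7322 = 36.21°

36.2°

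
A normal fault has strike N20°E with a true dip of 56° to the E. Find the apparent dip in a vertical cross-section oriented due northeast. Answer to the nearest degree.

Angle between strike (N20°E) and section (due northeast): β = 25°.
tan(apparent dip) = tan 56° · sin 25° = 0.6266
apparent dip = arctan 0.6266 = 32.07°

32°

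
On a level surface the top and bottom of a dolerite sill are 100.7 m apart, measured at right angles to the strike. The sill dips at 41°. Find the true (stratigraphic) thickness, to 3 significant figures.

True thickness t = w · sin(dip) = 100.7 × sin 41°
t = 100.7 × 0.6561 = 66.065 m

66.1 m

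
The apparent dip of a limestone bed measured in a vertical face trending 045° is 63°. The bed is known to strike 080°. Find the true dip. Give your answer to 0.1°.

73.7°

β = acute angle between strike 080° and section 045° = 35°.
tan(true dip) = tan 63° / sin 35° = 3.4217
true dip = arctan 3.4217 = 73.71°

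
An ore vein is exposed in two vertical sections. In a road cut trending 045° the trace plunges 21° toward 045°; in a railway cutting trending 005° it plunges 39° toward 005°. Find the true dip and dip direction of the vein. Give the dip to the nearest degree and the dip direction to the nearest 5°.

The two traces are lines in the plane: v₁ = (sin 45°·cos 21°, cos 45°·cos 21°, −sin 21°), v₂ = (sin 5°·cos 39°, cos 5°·cos 39°, −sin 39°).
The plane normal is n = v₁ × v₂ ∝ (-0.138, 0.391, 0.466).
Dip δ = arctan(|n_h|/n_z) = arctan(0.415/0.466) = 41.7°.
The horizontal component of n points toward azimuth atan2(n_x, n_y) = 341°, the dip direction.

true dip 42°, dip direction 340°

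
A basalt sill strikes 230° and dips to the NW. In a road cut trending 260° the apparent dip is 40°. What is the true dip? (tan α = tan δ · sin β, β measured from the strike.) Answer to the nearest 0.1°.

The section is 30° from the strike.
tan δ = tan α / sin β = tan 40° / sin 30° = 0.8391 / 0.5000 = 1.6782
true dip = arctan 1.6782 = 59.21°

59.2°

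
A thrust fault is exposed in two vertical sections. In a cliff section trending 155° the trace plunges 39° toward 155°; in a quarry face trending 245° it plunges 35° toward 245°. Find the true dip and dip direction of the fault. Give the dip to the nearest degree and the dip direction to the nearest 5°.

Each apparent-dip line lies in the plane. As unit vectors (x east, y north, z up), v₁ plunges 39°→155° and v₂ plunges 35°→245°.
Cross product v₁ × v₂ gives the pole to the plane: n ∝ (-0.186, -0.656, 0.637).
True dip = arccos(n_z / |n|) = arccos(0.6826) = 47.0°.
Dip direction = atan2(-0.186, -0.656) = 196° (azimuth of n's horizontal projection).

true dip 47°, dip direction 195°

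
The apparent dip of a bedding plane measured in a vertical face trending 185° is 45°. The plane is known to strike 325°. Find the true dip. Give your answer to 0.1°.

57.3°

The section is 40° from the strike.
tan(true dip) = tan 45° / sin 40° = 1.5557
true dip = arctan 1.5557 = 57.27°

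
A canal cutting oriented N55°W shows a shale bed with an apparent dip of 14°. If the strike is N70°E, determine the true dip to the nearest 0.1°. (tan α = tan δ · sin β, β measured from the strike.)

β = acute angle between strike N70°E and section N55°W = 55°.
tan(true dip) = tan 14° / sin 55° = 0.3044
true dip = arctan 0.3044 = 16.93°

16.9°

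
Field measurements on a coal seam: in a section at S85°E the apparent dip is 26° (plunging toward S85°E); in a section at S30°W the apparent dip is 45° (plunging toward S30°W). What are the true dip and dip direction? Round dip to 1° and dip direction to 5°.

Represent each trace as a vector plunging at its apparent dip toward its trend (east-north-up frame): v₁ = (0.895, -0.078, -0.438), v₂ = (-0.354, -0.612, -0.707).
Cross product v₁ × v₂ gives the pole to the plane: n ∝ (0.213, -0.788, 0.576).
Dip δ = arctan(|n_h|/n_z) = arctan(0.816/0.576) = 54.8°.
Dip direction = atan2(0.213, -0.788) = 165° (azimuth of n's horizontal projection).

true dip 55°, dip direction 165°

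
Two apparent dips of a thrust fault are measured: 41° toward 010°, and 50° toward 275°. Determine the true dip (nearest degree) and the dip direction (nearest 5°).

Represent each trace as a vector plunging at its apparent dip toward its trend (east-north-up frame): v₁ = (0.131, 0.743, -0.656), v₂ = (-0.640, 0.056, -0.766).
n = v₁ × v₂ = (-0.533, 0.520, 0.483) (taken with n_z > 0).
True dip = arccos(n_z / |n|) = arccos(0.5444) = 57.0°.
Dip direction = azimuth of (n_x, n_y) = atan2(-0.533, 0.520) = 314°.

true dip 57°, dip direction 315°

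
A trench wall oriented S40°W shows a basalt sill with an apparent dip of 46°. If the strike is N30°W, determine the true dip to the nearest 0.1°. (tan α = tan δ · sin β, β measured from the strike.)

47.8°

β = acute angle between strike N30°W and section S40°W = 70°.
tan δ = tan α / sin β = tan 46° / sin 70° = 1.0355 / 0.9397 = 1.1020
δ = arctan(1.1020) = 47.78°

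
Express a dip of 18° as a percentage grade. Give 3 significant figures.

32.5%

grade % = 100 × tan 18° = 100 × 0.3249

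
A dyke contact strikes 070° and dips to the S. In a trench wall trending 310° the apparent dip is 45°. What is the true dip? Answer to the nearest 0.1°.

49.1°

The section is 60° from the strike.
tan δ = tan α / sin β = tan 45° / sin 60° = 1.0000 / 0.8660 = 1.1547
true dip = arctan 1.1547 = 49.11°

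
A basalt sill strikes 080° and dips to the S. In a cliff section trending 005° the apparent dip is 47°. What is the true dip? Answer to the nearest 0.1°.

48.0°

β = acute angle between strike 080° and section 005° = 75°.
tan(true dip) = tan 47° / sin 75° = 1.1102
true dip = arctan 1.1102 = 47.99°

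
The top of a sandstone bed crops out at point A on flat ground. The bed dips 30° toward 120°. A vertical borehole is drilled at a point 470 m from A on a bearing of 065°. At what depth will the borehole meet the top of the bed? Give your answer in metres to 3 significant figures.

156 m

The hole lies 55° from the dip direction, so the down-dip offset is 470 × cos 55° = 269.58 m.
Depth = down-dip offset × tan(dip) = 269.58 × tan 30° = 269.58 × 0.5774
Depth = 155.64 m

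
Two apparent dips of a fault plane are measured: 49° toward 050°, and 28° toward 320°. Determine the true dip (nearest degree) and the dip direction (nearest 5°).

The two traces are lines in the plane: v₁ = (sin 50°·cos 49°, cos 50°·cos 49°, −sin 49°), v₂ = (sin 320°·cos 28°, cos 320°·cos 28°, −sin 28°).
n = v₁ × v₂ = (0.312, 0.664, 0.579) (taken with n_z > 0).
True dip = arccos(n_z / |n|) = arccos(0.6195) = 51.7°.
Dip direction = atan2(0.312, 0.664) = 25° (azimuth of n's horizontal projection).

true dip 52°, dip direction 025°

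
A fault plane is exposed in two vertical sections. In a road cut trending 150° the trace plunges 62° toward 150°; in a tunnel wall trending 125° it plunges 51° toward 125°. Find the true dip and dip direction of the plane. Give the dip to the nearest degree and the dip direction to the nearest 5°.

Each apparent-dip line lies in the plane. As unit vectors (x east, y north, z up), v₁ plunges 62°→150° and v₂ plunges 51°→125°.
The plane normal is n = v₁ × v₂ ∝ (-0.003, -0.273, 0.125).
Dip δ = arctan(|n_h|/n_z) = arctan(0.273/0.125) = 65.4°.
Dip direction = atan2(-0.003, -0.273) = 181° (azimuth of n's horizontal projection).

true dip 65°, dip direction 180°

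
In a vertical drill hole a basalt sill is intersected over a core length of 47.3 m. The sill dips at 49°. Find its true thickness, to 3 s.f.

31.0 m

True thickness t = h · cos(dip) = 47.3 × cos 49°
t = 47.3 × 0.6561 = 31.032 m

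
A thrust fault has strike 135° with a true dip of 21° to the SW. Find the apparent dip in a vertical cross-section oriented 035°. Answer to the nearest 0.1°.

20.7°

Angle between strike (135°) and section (035°): β = 80°.
tan(apparent dip) = tan 21° · sin 80° = 0.3780
apparent dip = arctan 0.3780 = 20.71°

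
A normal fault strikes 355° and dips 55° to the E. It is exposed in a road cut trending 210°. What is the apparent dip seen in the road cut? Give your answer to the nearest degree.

39°

The strike is 355° and the section trends 210°; the acute angle between them is β = 35°.
tan α = tan 55° × sin 35° = 1.4281 × 0.5736 = 0.8192
apparent dip = arctan 0.8192 = 39.32°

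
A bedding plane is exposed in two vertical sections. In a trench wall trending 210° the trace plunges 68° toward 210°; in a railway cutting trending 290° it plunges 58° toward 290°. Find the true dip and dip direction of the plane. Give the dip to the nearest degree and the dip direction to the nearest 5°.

The two traces are lines in the plane: v₁ = (sin 210°·cos 68°, cos 210°·cos 68°, −sin 68°), v₂ = (sin 290°·cos 58°, cos 290°·cos 58°, −sin 58°).
n = v₁ × v₂ = (-0.443, -0.303, 0.195) (taken with n_z > 0).
True dip = arccos(n_z / |n|) = arccos(0.3422) = 70.0°.
Dip direction = atan2(-0.443, -0.303) = 236° (azimuth of n's horizontal projection).

true dip 70°, dip direction 235°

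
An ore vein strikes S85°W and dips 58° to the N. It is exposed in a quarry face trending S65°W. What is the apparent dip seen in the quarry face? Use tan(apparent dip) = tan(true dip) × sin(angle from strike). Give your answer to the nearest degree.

29°

The section lies 20° from the strike.
tan(apparent dip) = tan 58° · sin 20° = 0.5473
α = arctan(0.5473) = 28.69°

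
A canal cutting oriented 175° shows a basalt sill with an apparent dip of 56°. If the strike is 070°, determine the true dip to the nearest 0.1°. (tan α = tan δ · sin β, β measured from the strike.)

56.9°

The section is 75° from the strike.
tan(true dip) = tan 56° / sin 75° = 1.5349
true dip = arctan 1.5349 = 56.91°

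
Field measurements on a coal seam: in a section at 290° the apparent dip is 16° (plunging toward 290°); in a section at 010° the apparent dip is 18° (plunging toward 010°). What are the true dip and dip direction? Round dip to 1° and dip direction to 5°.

true dip 22°, dip direction 335°

The two traces are lines in the plane: v₁ = (sin 290°·cos 16°, cos 290°·cos 16°, −sin 16°), v₂ = (sin 10°·cos 18°, cos 10°·cos 18°, −sin 18°).
Cross product v₁ × v₂ gives the pole to the plane: n ∝ (-0.157, 0.325, 0.900).
tan δ = √(n_x²+n_y²)/n_z = 0.360/0.900, so δ = 21.8°.
The horizontal component of n points toward azimuth atan2(n_x, n_y) = 334°, the dip direction.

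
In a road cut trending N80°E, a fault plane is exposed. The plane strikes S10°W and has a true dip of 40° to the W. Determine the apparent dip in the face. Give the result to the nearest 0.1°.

The section lies 70° from the strike.
tan α = tan 40° × sin 70° = 0.8391 × 0.9397 = 0.7885
apparent dip = arctan 0.7885 = 38.26°

38.3°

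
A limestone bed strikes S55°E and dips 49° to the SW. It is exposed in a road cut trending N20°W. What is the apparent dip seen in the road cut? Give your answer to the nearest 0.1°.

The strike is S55°E and the section trends N20°W; the acute angle between them is β = 35°.
tan α = tan 49° × sin 35° = 1.1504 × 0.5736 = 0.6598
apparent dip = arctan 0.6598 = 33.42°

33.4°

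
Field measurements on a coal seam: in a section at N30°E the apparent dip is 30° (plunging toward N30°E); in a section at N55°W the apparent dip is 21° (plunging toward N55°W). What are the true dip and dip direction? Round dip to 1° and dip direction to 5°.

Each apparent-dip line lies in the plane. As unit vectors (x east, y north, z up), v₁ plunges 30°→N30°E and v₂ plunges 21°→N55°W.
Cross product v₁ × v₂ gives the pole to the plane: n ∝ (-0.001, 0.538, 0.805).
Dip δ = arctan(|n_h|/n_z) = arctan(0.538/0.805) = 33.7°.
Dip direction = azimuth of (n_x, n_y) = atan2(-0.001, 0.538) = 360°.

true dip 34°, dip direction 000°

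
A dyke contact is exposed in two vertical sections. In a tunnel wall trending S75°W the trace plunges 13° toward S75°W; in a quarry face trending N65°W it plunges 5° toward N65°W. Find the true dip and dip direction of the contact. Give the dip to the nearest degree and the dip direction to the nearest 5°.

true dip 15°, dip direction 225°

The two traces are lines in the plane: v₁ = (sin 255°·cos 13°, cos 255°·cos 13°, −sin 13°), v₂ = (sin 295°·cos 5°, cos 295°·cos 5°, −sin 5°).
Cross product v₁ × v₂ gives the pole to the plane: n ∝ (-0.117, -0.121, 0.624).
tan δ = √(n_x²+n_y²)/n_z = 0.168/0.624, so δ = 15.1°.
Dip direction = azimuth of (n_x, n_y) = atan2(-0.117, -0.121) = 224°.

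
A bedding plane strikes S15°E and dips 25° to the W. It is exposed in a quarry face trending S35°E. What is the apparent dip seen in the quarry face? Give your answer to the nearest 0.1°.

Angle between strike (S15°E) and section (S35°E): β = 20°.
tan(apparent dip) = tan 25° · sin 20° = 0.1595
apparent dip = arctan 0.1595 = 9.06°

9.1°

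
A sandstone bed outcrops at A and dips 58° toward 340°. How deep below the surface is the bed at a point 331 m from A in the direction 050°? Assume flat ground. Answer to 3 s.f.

The hole lies 70° from the dip direction, so the down-dip offset is 331 × cos 70° = 113.21 m.
Depth = down-dip offset × tan(dip) = 113.21 × tan 58° = 113.21 × 1.6003
Depth = 181.17 m

181 m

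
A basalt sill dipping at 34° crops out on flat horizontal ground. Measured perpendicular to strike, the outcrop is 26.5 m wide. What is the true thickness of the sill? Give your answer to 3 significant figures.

True thickness t = w · sin(dip) = 26.5 × sin 34°
t = 26.5 × 0.5592 = 14.819 m

14.8 m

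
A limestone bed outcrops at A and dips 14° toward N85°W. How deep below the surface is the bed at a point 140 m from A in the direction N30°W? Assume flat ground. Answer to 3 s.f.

The hole lies 55° from the dip direction, so the down-dip offset is 140 × cos 55° = 80.30 m.
Depth = down-dip offset × tan(dip) = 80.30 × tan 14° = 80.30 × 0.2493
Depth = 20.02 m

20.0 m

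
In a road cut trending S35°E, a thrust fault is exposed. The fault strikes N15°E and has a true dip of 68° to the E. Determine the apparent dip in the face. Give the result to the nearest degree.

Angle between strike (N15°E) and section (S35°E): β = 50°.
tan(apparent dip) = tan 68° · sin 50° = 1.8960
apparent dip = arctan 1.8960 = 62.19°

62°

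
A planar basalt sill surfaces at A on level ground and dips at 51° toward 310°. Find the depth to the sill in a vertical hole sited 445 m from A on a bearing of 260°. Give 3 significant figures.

The hole lies 50° from the dip direction, so the down-dip offset is 445 × cos 50° = 286.04 m.
Depth = down-dip offset × tan(dip) = 286.04 × tan 51° = 286.04 × 1.2349
Depth = 353.23 m

353 m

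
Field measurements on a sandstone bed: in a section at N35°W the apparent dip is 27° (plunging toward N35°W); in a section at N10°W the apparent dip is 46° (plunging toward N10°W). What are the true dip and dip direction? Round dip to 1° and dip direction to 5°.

true dip 55°, dip direction 035°

The two traces are lines in the plane: v₁ = (sin 325°·cos 27°, cos 325°·cos 27°, −sin 27°), v₂ = (sin 350°·cos 46°, cos 350°·cos 46°, −sin 46°).
The plane normal is n = v₁ × v₂ ∝ (0.214, 0.313, 0.262).
True dip = arccos(n_z / |n|) = arccos(0.5677) = 55.4°.
Dip direction = azimuth of (n_x, n_y) = atan2(0.214, 0.313) = 34°.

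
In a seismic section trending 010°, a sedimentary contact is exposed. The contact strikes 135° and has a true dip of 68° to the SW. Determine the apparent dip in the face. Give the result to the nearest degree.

The strike is 135° and the section trends 010°; the acute angle between them is β = 55°.
tan(apparent dip) = tan 68° · sin 55° = 2.0275
apparent dip = arctan 2.0275 = 63.75°

64°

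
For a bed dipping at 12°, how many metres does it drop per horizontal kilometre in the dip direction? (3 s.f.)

213 m

drop per km = 1000 × tan 12° = 1000 × 0.2126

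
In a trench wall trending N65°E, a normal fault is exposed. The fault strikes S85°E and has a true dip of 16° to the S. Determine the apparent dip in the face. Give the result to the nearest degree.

8°

The strike is S85°E and the section trends N65°E; the acute angle between them is β = 30°.
tan(apparent dip) = tan 16° · sin 30° = 0.1434
apparent dip = arctan 0.1434 = 8.16°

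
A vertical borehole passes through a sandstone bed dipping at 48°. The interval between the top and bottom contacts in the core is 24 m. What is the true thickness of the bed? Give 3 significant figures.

True thickness t = h · cos(dip) = 24 × cos 48°
t = 24 × 0.6691 = 16.059 m

16.1 m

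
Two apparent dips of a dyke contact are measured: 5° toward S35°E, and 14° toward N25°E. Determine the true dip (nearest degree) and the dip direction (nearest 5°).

true dip 19°, dip direction 070°

Each apparent-dip line lies in the plane. As unit vectors (x east, y north, z up), v₁ plunges 5°→S35°E and v₂ plunges 14°→N25°E.
Cross product v₁ × v₂ gives the pole to the plane: n ∝ (0.274, 0.102, 0.837).
Dip δ = arctan(|n_h|/n_z) = arctan(0.293/0.837) = 19.3°.
Dip direction = atan2(0.274, 0.102) = 69° (azimuth of n's horizontal projection).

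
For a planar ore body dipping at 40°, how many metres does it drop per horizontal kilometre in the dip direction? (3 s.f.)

drop per km = 1000 × tan 40° = 1000 × 0.8391

839 m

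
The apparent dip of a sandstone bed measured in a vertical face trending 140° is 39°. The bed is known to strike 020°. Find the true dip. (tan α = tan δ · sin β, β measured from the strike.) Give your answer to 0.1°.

The section is 60° from the strike.
tan(true dip) = tan 39° / sin 60° = 0.9351
δ = arctan(0.9351) = 43.08°

43.1°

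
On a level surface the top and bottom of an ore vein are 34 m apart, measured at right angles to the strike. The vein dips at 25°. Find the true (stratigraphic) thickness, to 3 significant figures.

14.4 m

True thickness t = w · sin(dip) = 34 × sin 25°
t = 34 × 0.4226 = 14.369 m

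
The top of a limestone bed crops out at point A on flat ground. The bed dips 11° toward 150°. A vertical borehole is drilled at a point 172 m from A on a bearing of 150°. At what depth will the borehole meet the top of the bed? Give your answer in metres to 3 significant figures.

The hole is directly down-dip from the outcrop, so the down-dip offset is 172 m.
Depth = down-dip offset × tan(dip) = 172.00 × tan 11° = 172.00 × 0.1944
Depth = 33.43 m

33.4 m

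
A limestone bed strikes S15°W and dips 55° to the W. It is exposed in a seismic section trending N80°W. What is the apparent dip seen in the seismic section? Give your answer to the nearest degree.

The strike is S15°W and the section trends N80°W; the acute angle between them is β = 85°.
tan α = tan 55° × sin 85° = 1.4281 × 0.9962 = 1.4227
apparent dip = arctan 1.4227 = 54.90°

55°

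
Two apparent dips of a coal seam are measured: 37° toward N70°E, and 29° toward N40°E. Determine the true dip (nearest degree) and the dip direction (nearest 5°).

The two traces are lines in the plane: v₁ = (sin 70°·cos 37°, cos 70°·cos 37°, −sin 37°), v₂ = (sin 40°·cos 29°, cos 40°·cos 29°, −sin 29°).
The plane normal is n = v₁ × v₂ ∝ (0.271, 0.025, 0.349).
True dip = arccos(n_z / |n|) = arccos(0.7890) = 37.9°.
Dip direction = azimuth of (n_x, n_y) = atan2(0.271, 0.025) = 85°.

true dip 38°, dip direction 085°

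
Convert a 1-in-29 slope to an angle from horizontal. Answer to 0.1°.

tan θ = 1/29 = 0.0345
θ = arctan(0.0345) = 1.97°

2.0°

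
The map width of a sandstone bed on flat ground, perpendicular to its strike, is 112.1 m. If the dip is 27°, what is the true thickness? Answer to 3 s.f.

True thickness t = w · sin(dip) = 112.1 × sin 27°
t = 112.1 × 0.4540 = 50.892 m

50.9 m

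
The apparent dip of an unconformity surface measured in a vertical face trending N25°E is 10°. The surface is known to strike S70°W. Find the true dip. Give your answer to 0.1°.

β = acute angle between strike S70°W and section N25°E = 45°.
tan(true dip) = tan 10° / sin 45° = 0.2494
true dip = arctan 0.2494 = 14.00°

14.0°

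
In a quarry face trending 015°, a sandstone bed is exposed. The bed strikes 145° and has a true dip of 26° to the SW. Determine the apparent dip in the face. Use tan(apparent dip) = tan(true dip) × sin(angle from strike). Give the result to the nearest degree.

20°

Angle between strike (145°) and section (015°): β = 50°.
tan α = tan 26° × sin 50° = 0.4877 × 0.7660 = 0.3736
apparent dip = arctan 0.3736 = 20.49°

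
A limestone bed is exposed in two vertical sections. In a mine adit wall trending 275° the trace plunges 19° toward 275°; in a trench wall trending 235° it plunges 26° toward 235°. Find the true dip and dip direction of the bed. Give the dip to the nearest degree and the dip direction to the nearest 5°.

The two traces are lines in the plane: v₁ = (sin 275°·cos 19°, cos 275°·cos 19°, −sin 19°), v₂ = (sin 235°·cos 26°, cos 235°·cos 26°, −sin 26°).
Cross product v₁ × v₂ gives the pole to the plane: n ∝ (-0.204, -0.173, 0.546).
tan δ = √(n_x²+n_y²)/n_z = 0.268/0.546, so δ = 26.1°.
Dip direction = atan2(-0.204, -0.173) = 230° (azimuth of n's horizontal projection).

true dip 26°, dip direction 230°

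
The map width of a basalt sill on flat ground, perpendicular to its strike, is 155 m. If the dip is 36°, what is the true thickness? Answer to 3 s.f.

91.1 m

True thickness t = w · sin(dip) = 155 × sin 36°
t = 155 × 0.5878 = 91.107 m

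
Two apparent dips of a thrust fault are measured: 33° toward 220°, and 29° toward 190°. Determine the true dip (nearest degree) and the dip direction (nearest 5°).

Represent each trace as a vector plunging at its apparent dip toward its trend (east-north-up frame): v₁ = (-0.539, -0.642, -0.545), v₂ = (-0.152, -0.861, -0.485).
n = v₁ × v₂ = (-0.158, -0.179, 0.367) (taken with n_z > 0).
tan δ = √(n_x²+n_y²)/n_z = 0.238/0.367, so δ = 33.0°.
Dip direction = azimuth of (n_x, n_y) = atan2(-0.158, -0.179) = 221°.

true dip 33°, dip direction 220°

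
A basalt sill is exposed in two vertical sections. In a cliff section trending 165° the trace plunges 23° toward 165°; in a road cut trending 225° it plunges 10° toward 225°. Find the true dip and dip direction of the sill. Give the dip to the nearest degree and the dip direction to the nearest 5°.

Each apparent-dip line lies in the plane. As unit vectors (x east, y north, z up), v₁ plunges 23°→165° and v₂ plunges 10°→225°.
n = v₁ × v₂ = (0.118, -0.313, 0.785) (taken with n_z > 0).
tan δ = √(n_x²+n_y²)/n_z = 0.335/0.785, so δ = 23.1°.
Dip direction = atan2(0.118, -0.313) = 159° (azimuth of n's horizontal projection).

true dip 23°, dip direction 160°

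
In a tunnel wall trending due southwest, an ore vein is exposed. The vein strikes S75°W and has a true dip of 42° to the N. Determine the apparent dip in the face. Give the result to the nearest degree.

24°

The strike is S75°W and the section trends due southwest; the acute angle between them is β = 30°.
tan α = tan 42° × sin 30° = 0.9004 × 0.5000 = 0.4502
α = arctan(0.4502) = 24.24°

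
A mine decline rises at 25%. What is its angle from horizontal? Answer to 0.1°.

14.0°

tan θ = 25/100 = 0.2500
θ = arctan(0.2500) = 14.04°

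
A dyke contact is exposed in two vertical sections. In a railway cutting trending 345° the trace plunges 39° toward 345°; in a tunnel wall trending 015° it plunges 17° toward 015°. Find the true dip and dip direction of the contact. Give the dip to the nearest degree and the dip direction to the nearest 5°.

true dip 49°, dip direction 300°

The two traces are lines in the plane: v₁ = (sin 345°·cos 39°, cos 345°·cos 39°, −sin 39°), v₂ = (sin 15°·cos 17°, cos 15°·cos 17°, −sin 17°).
Cross product v₁ × v₂ gives the pole to the plane: n ∝ (-0.362, 0.215, 0.372).
Dip δ = arctan(|n_h|/n_z) = arctan(0.421/0.372) = 48.5°.
Dip direction = atan2(-0.362, 0.215) = 301° (azimuth of n's horizontal projection).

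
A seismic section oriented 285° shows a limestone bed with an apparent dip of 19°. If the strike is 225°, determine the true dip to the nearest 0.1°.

21.7°

The section is 60° from the strike.
tan(true dip) = tan 19° / sin 60° = 0.3976
true dip = arctan 0.3976 = 21.68°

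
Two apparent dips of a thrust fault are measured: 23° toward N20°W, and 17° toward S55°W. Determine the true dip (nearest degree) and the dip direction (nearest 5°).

The two traces are lines in the plane: v₁ = (sin 340°·cos 23°, cos 340°·cos 23°, −sin 23°), v₂ = (sin 235°·cos 17°, cos 235°·cos 17°, −sin 17°).
The plane normal is n = v₁ × v₂ ∝ (-0.467, 0.214, 0.850).
True dip = arccos(n_z / |n|) = arccos(0.8558) = 31.1°.
Dip direction = atan2(-0.467, 0.214) = 295° (azimuth of n's horizontal projection).

true dip 31°, dip direction 295°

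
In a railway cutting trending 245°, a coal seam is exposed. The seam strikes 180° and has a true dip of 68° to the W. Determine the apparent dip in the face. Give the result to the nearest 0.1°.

66.0°

Angle between strike (180°) and section (245°): β = 65°.
tan α = tan 68° × sin 65° = 2.4751 × 0.9063 = 2.2432
apparent dip = arctan 2.2432 = 65.97°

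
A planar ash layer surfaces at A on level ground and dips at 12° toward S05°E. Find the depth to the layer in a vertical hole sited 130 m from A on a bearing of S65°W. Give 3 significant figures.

The hole lies 70° from the dip direction, so the down-dip offset is 130 × cos 70° = 44.46 m.
Depth = down-dip offset × tan(dip) = 44.46 × tan 12° = 44.46 × 0.2126
Depth = 9.45 m

9.45 m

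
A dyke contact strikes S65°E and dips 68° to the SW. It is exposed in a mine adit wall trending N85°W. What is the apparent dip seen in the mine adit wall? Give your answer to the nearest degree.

40°

The strike is S65°E and the section trends N85°W; the acute angle between them is β = 20°.
tan(apparent dip) = tan 68° · sin 20° = 0.8465
apparent dip = arctan 0.8465 = 40.25°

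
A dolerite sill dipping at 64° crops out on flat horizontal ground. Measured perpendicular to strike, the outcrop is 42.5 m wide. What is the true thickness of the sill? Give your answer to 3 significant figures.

True thickness t = w · sin(dip) = 42.5 × sin 64°
t = 42.5 × 0.8988 = 38.199 m

38.2 m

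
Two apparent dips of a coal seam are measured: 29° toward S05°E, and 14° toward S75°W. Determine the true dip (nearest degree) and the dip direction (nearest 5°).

true dip 30°, dip direction 190°

Represent each trace as a vector plunging at its apparent dip toward its trend (east-north-up frame): v₁ = (0.076, -0.871, -0.485), v₂ = (-0.937, -0.251, -0.242).
n = v₁ × v₂ = (-0.089, -0.473, 0.836) (taken with n_z > 0).
True dip = arccos(n_z / |n|) = arccos(0.8666) = 29.9°.
The horizontal component of n points toward azimuth atan2(n_x, n_y) = 191°, the dip direction.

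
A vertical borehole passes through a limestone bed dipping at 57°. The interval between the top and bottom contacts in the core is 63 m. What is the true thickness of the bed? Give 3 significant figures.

True thickness t = h · cos(dip) = 63 × cos 57°
t = 63 × 0.5446 = 34.312 m

34.3 m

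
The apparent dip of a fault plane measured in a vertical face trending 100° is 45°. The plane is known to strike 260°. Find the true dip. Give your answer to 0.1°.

The section is 20° from the strike.
tan(true dip) = tan 45° / sin 20° = 2.9238
true dip = arctan 2.9238 = 71.12°

71.1°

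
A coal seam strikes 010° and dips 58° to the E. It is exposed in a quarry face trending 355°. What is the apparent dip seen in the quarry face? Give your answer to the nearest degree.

Angle between strike (010°) and section (355°): β = 15°.
tan α = tan 58° × sin 15° = 1.6003 × 0.2588 = 0.4142
apparent dip = arctan 0.4142 = 22.50°

22°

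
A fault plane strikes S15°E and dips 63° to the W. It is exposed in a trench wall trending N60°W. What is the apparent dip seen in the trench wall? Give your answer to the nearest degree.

Angle between strike (S15°E) and section (N60°W): β = 45°.
tan α = tan 63° × sin 45° = 1.9626 × 0.7071 = 1.3878
apparent dip = arctan 1.3878 = 54.22°

54°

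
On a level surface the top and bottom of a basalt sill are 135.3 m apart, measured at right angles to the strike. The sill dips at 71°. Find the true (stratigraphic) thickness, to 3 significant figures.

True thickness t = w · sin(dip) = 135.3 × sin 71°
t = 135.3 × 0.9455 = 127.929 m

128 m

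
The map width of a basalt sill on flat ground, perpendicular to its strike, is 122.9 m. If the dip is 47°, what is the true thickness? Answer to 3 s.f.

True thickness t = w · sin(dip) = 122.9 × sin 47°
t = 122.9 × 0.7314 = 89.883 m

89.9 m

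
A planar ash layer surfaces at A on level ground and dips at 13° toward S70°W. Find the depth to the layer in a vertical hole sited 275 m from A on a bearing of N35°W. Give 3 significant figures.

16.4 m

The hole lies 75° from the dip direction, so the down-dip offset is 275 × cos 75° = 71.18 m.
Depth = down-dip offset × tan(dip) = 71.18 × tan 13° = 71.18 × 0.2309
Depth = 16.43 m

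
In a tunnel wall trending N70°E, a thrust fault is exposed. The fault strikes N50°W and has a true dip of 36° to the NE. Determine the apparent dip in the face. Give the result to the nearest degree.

32°

The section lies 60° from the strike.
tan(apparent dip) = tan 36° · sin 60° = 0.6292
apparent dip = arctan 0.6292 = 32.18°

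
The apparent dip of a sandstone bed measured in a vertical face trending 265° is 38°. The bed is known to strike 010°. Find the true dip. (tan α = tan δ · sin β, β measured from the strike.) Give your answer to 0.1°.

39.0°

β = acute angle between strike 010° and section 265° = 75°.
tan δ = tan α / sin β = tan 38° / sin 75° = 0.7813 / 0.9659 = 0.8088
δ = arctan(0.8088) = 38.97°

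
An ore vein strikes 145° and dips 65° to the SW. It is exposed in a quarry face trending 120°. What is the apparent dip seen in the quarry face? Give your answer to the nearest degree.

The strike is 145° and the section trends 120°; the acute angle between them is β = 25°.
tan α = tan 65° × sin 25° = 2.1445 × 0.4226 = 0.9063
α = arctan(0.9063) = 42.19°

42°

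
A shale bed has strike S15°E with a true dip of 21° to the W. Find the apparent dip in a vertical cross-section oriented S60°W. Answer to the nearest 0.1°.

Angle between strike (S15°E) and section (S60°W): β = 75°.
tan α = tan 21° × sin 75° = 0.3839 × 0.9659 = 0.3708
α = arctan(0.3708) = 20.34°

20.3°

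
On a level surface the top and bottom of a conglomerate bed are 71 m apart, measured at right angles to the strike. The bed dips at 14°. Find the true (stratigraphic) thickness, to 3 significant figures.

17.2 m

True thickness t = w · sin(dip) = 71 × sin 14°
t = 71 × 0.2419 = 17.176 m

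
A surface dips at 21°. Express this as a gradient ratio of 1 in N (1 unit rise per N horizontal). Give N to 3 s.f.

1 : N means tan θ = 1/N, so N = 1/tan 21° = 1/0.3839

1 in 2.61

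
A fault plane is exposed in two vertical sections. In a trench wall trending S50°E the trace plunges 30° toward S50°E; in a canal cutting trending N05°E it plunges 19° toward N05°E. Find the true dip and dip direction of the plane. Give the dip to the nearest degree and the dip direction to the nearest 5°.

Represent each trace as a vector plunging at its apparent dip toward its trend (east-north-up frame): v₁ = (0.663, -0.557, -0.500), v₂ = (0.082, 0.942, -0.326).
The plane normal is n = v₁ × v₂ ∝ (0.652, 0.175, 0.671).
Dip δ = arctan(|n_h|/n_z) = arctan(0.675/0.671) = 45.2°.
Dip direction = azimuth of (n_x, n_y) = atan2(0.652, 0.175) = 75°.

true dip 45°, dip direction 075°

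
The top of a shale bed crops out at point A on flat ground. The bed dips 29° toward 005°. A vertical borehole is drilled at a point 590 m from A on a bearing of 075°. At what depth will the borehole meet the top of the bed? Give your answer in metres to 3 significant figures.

112 m

The hole lies 70° from the dip direction, so the down-dip offset is 590 × cos 70° = 201.79 m.
Depth = down-dip offset × tan(dip) = 201.79 × tan 29° = 201.79 × 0.5543
Depth = 111.86 m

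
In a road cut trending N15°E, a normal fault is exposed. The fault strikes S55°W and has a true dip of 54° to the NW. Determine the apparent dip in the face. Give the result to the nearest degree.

The section lies 40° from the strike.
tan(apparent dip) = tan 54° · sin 40° = 0.8847
apparent dip = arctan 0.8847 = 41.50°

41°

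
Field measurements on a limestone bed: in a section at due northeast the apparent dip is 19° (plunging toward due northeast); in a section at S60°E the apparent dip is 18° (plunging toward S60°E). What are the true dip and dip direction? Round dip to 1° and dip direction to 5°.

Represent each trace as a vector plunging at its apparent dip toward its trend (east-north-up frame): v₁ = (0.669, 0.669, -0.326), v₂ = (0.824, -0.476, -0.309).
Cross product v₁ × v₂ gives the pole to the plane: n ∝ (0.361, 0.062, 0.869).
True dip = arccos(n_z / |n|) = arccos(0.9213) = 22.9°.
Dip direction = azimuth of (n_x, n_y) = atan2(0.361, 0.062) = 80°.

true dip 23°, dip direction 080°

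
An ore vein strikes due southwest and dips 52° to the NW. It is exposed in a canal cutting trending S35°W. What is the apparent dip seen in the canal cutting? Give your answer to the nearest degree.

13°

The strike is due southwest and the section trends S35°W; the acute angle between them is β = 10°.
tan α = tan 52° × sin 10° = 1.2799 × 0.1736 = 0.2223
α = arctan(0.2223) = 12.53°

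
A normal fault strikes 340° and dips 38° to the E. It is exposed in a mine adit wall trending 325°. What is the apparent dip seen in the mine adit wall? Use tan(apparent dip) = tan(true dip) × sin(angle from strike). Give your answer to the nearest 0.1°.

11.4°

The strike is 340° and the section trends 325°; the acute angle between them is β = 15°.
tan(apparent dip) = tan 38° · sin 15° = 0.2022
apparent dip = arctan 0.2022 = 11.43°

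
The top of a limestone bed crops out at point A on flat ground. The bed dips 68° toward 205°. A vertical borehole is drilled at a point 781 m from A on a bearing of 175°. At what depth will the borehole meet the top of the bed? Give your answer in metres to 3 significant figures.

1670 m

The hole lies 30° from the dip direction, so the down-dip offset is 781 × cos 30° = 676.37 m.
Depth = down-dip offset × tan(dip) = 676.37 × tan 68° = 676.37 × 2.4751
Depth = 1674.06 m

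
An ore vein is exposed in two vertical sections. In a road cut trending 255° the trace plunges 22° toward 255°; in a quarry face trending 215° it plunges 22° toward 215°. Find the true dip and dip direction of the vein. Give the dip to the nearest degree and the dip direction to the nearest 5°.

Represent each trace as a vector plunging at its apparent dip toward its trend (east-north-up frame): v₁ = (-0.896, -0.240, -0.375), v₂ = (-0.532, -0.760, -0.375).
The plane normal is n = v₁ × v₂ ∝ (-0.195, -0.136, 0.553).
Dip δ = arctan(|n_h|/n_z) = arctan(0.238/0.553) = 23.3°.
Dip direction = azimuth of (n_x, n_y) = atan2(-0.195, -0.136) = 235°.

true dip 23°, dip direction 235°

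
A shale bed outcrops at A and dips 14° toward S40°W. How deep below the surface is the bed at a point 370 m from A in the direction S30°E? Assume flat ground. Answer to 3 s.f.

31.6 m

The hole lies 70° from the dip direction, so the down-dip offset is 370 × cos 70° = 126.55 m.
Depth = down-dip offset × tan(dip) = 126.55 × tan 14° = 126.55 × 0.2493
Depth = 31.55 m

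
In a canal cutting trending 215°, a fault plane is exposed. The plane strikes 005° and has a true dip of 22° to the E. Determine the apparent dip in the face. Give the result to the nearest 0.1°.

Angle between strike (005°) and section (215°): β = 30°.
tan(apparent dip) = tan 22° · sin 30° = 0.2020
α = arctan(0.2020) = 11.42°

11.4°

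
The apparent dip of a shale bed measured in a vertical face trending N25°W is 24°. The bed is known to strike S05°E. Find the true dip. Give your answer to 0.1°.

52.5°

The section is 20° from the strike.
tan δ = tan α / sin β = tan 24° / sin 20° = 0.4452 / 0.3420 = 1.3018
δ = arctan(1.3018) = 52.47°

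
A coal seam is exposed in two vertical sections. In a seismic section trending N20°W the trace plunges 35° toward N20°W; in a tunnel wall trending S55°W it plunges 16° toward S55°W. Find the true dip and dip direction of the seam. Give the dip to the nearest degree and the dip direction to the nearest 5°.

true dip 40°, dip direction 305°

Represent each trace as a vector plunging at its apparent dip toward its trend (east-north-up frame): v₁ = (-0.280, 0.770, -0.574), v₂ = (-0.787, -0.551, -0.276).
The plane normal is n = v₁ × v₂ ∝ (-0.528, 0.374, 0.761).
True dip = arccos(n_z / |n|) = arccos(0.7614) = 40.4°.
The horizontal component of n points toward azimuth atan2(n_x, n_y) = 305°, the dip direction.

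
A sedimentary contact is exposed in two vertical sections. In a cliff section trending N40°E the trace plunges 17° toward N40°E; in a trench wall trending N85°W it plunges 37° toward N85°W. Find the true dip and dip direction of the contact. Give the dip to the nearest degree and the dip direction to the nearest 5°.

Each apparent-dip line lies in the plane. As unit vectors (x east, y north, z up), v₁ plunges 17°→N40°E and v₂ plunges 37°→N85°W.
Cross product v₁ × v₂ gives the pole to the plane: n ∝ (-0.421, 0.603, 0.626).
Dip δ = arctan(|n_h|/n_z) = arctan(0.735/0.626) = 49.6°.
Dip direction = azimuth of (n_x, n_y) = atan2(-0.421, 0.603) = 325°.

true dip 50°, dip direction 325°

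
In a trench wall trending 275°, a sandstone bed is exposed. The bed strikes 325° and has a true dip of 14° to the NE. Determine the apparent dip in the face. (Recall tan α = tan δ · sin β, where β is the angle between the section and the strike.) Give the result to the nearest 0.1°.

The strike is 325° and the section trends 275°; the acute angle between them is β = 50°.
tan(apparent dip) = tan 14° · sin 50° = 0.1910
apparent dip = arctan 0.1910 = 10.81°

10.8°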